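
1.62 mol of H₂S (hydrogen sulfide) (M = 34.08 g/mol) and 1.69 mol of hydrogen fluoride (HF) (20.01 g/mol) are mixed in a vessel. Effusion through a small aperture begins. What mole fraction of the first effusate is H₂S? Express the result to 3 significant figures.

0.423

Each component's effusion rate ∝ (its partial pressure)·(1/√M) ∝ n_i/√M_i.
So x_H₂S in the escaping gas = (n_H₂S/√M_H₂S) / Σ(n_i/√M_i)
= (1.62/√34.08) / (1.62/√34.08 + 1.69/√20.01) = 0.2775/(0.2775 + 0.3778) = 0.423.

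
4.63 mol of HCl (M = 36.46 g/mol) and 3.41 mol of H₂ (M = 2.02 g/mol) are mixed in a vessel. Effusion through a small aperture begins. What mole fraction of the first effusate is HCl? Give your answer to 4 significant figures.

0.2422

Rate_i ∝ x_i/√M_i (Graham's law weighted by mole fraction), so the effusate composition follows n_i/√M_i.
x_HCl(eff) = (n_HCl/√M_HCl) / (n_HCl/√M_HCl + n_H₂/√M_H₂)
= (4.63/√36.46) / (4.63/√36.46 + 3.41/√2.02) = 0.7668/(0.7668 + 2.399) = 0.2422.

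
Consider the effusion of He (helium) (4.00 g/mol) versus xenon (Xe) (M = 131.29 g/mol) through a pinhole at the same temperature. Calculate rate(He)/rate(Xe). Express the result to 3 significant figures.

5.73

By Graham's law, rate_He/rate_Xe = √(M_Xe/M_He) = √(131.29/4.00) = √32.82 = 5.73.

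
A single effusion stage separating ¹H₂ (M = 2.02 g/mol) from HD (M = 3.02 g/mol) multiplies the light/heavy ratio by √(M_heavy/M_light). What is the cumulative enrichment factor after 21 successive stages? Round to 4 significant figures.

68.22

Overall factor = α^21 with α = √(3.02/2.02), i.e. (3.02/2.02)^(21/2).
= 1.49505^(21/2) = 68.22.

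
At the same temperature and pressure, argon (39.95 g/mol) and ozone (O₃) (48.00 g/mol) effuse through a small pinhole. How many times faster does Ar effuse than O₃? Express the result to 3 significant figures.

Since effusion rate ∝ 1/√M, rate_Ar/rate_O₃ = √(M_O₃/M_Ar) = √(48.00/39.95) = √1.202 = 1.10.

1.10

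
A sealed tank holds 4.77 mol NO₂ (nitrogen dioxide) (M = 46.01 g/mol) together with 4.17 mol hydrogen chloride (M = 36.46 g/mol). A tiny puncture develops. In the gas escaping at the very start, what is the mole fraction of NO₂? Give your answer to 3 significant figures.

0.505

The effusion rate of species i is ∝ p_i/√M_i ∝ n_i/√M_i.
Mole fraction of NO₂ in the effusate = (n_NO₂/√M_NO₂) / (n_NO₂/√M_NO₂ + n_HCl/√M_HCl)
= (4.77/√46.01) / (4.77/√46.01 + 4.17/√36.46) = 0.7032/(0.7032 + 0.6906) = 0.505.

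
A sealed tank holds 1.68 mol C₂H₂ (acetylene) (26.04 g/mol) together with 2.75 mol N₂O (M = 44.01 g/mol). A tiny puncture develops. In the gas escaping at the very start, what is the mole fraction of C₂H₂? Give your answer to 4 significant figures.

Effusion rate of each component ∝ n_i/√M_i (partial pressure × 1/√M).
Mole fraction of C₂H₂ in the effusate = (n_C₂H₂/√M_C₂H₂) / (n_C₂H₂/√M_C₂H₂ + n_N₂O/√M_N₂O)
= (1.68/√26.04) / (1.68/√26.04 + 2.75/√44.01) = 0.3292/(0.3292 + 0.4145) = 0.4426.

0.4426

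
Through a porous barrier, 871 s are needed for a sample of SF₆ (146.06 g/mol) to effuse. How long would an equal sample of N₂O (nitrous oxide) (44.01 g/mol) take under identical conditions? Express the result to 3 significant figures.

478 s

By Graham's law, t_N₂O/t_SF₆ = √(M_N₂O/M_SF₆) = √(44.01/146.06) = √0.3013 = 0.5489.
So the time for N₂O is 871 × 0.5489 = 478 s.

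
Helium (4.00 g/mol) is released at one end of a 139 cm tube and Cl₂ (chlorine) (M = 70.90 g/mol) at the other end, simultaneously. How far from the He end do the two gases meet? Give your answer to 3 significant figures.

Distances travelled in equal time are proportional to diffusion rates, so d_He/d_Cl₂ = √(M_Cl₂/M_He) = √(70.90/4.00) = 4.210.
With d_He + d_Cl₂ = 139 cm, d_Cl₂ = 139/(1 + 4.210) = 26.68 cm.
d_He = 139 − 26.68 = 112 cm.

112 cm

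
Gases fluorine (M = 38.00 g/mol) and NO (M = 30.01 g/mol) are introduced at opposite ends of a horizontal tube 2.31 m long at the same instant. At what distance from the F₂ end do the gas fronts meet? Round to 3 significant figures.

The fronts meet when d_F₂ + d_NO = L with d_F₂/d_NO = √(M_NO/M_F₂) (Graham's law). Here √(M_NO/M_F₂) = √(30.01/38.00) = 0.8887.
With d_F₂ + d_NO = 2.31 m, d_NO = 2.31/(1 + 0.8887) = 1.223 m.
d_F₂ = 2.31 − 1.223 = 1.09 m.

1.09 m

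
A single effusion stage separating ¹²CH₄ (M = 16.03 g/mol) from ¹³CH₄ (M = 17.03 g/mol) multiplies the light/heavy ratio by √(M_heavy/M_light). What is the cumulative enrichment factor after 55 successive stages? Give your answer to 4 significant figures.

5.281

After 55 stages the ratio has grown by (√(17.03/16.03))^55 = (17.03/16.03)^(55/2).
= 1.06238^(55/2) = 5.281.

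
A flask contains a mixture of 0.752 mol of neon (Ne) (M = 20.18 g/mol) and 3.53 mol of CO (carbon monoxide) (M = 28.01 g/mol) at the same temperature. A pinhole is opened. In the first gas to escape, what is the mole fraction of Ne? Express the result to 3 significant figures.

Effusion rate of each component ∝ n_i/√M_i (partial pressure × 1/√M).
x_Ne(eff) = (n_Ne/√M_Ne) / (n_Ne/√M_Ne + n_CO/√M_CO)
= (0.752/√20.18) / (0.752/√20.18 + 3.53/√28.01) = 0.1674/(0.1674 + 0.6670) = 0.201.

0.201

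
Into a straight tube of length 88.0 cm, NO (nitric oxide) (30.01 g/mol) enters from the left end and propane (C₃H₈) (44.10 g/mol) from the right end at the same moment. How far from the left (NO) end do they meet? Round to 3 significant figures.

Distances travelled in equal time are proportional to diffusion rates, so d_NO/d_C₃H₈ = √(M_C₃H₈/M_NO) = √(44.10/30.01) = 1.212.
With d_NO + d_C₃H₈ = 88.0 cm, d_C₃H₈ = 88.0/(1 + 1.212) = 39.78 cm.
d_NO = 88.0 − 39.78 = 48.2 cm.

48.2 cm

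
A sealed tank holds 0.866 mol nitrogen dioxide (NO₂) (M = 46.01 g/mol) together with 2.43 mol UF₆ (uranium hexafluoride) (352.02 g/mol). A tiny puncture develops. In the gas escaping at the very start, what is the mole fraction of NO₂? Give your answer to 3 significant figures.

The effusion rate of species i is ∝ p_i/√M_i ∝ n_i/√M_i.
x_NO₂(eff) = (n_NO₂/√M_NO₂) / (n_NO₂/√M_NO₂ + n_UF₆/√M_UF₆)
= (0.866/√46.01) / (0.866/√46.01 + 2.43/√352.02) = 0.1277/(0.1277 + 0.1295) = 0.496.

0.496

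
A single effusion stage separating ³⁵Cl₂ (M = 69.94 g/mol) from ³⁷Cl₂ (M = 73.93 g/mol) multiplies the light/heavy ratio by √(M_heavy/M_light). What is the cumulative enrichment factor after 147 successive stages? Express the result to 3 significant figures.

59.0

Each stage multiplies the ratio by α = √(73.93/69.94), so after 147 stages the overall factor is α^147 = (73.93/69.94)^(147/2).
= 1.05705^(147/2) = 59.0.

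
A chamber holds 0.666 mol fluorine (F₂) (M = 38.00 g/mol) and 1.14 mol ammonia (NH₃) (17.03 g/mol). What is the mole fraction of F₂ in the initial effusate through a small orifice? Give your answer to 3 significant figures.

0.281

Each component's effusion rate ∝ (its partial pressure)·(1/√M) ∝ n_i/√M_i.
Mole fraction of F₂ in the effusate = (n_F₂/√M_F₂) / (n_F₂/√M_F₂ + n_NH₃/√M_NH₃)
= (0.666/√38.00) / (0.666/√38.00 + 1.14/√17.03) = 0.1080/(0.1080 + 0.2762) = 0.281.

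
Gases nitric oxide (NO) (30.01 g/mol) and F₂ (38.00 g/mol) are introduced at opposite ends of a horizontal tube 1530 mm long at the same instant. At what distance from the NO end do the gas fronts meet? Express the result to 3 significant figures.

The fronts meet when d_NO + d_F₂ = L with d_NO/d_F₂ = √(M_F₂/M_NO) (Graham's law). Here √(M_F₂/M_NO) = √(38.00/30.01) = 1.125.
With d_NO + d_F₂ = 1530 mm, d_F₂ = 1530/(1 + 1.125) = 719.9 mm.
d_NO = 1530 − 719.9 = 810 mm.

810 mm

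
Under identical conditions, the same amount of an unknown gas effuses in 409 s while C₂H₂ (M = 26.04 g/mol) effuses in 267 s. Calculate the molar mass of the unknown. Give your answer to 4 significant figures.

61.10 g/mol

By Graham's law, t_X/t_C₂H₂ = √(M_X/M_C₂H₂).
409/267 = 1.532 = √(M_X/26.04)
M_X = 26.04 × 1.532² = 26.04 × 2.347 = 61.10 g/mol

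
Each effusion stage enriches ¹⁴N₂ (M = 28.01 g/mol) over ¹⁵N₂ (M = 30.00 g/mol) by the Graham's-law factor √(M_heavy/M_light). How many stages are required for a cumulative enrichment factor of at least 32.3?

Per stage α = (30.00/28.01)^(1/2) = 1.07105^0.5, giving ln α = 0.03432.
Need α^N ≥ 32.3 ⇒ N ≥ ln(32.3) / ln α = 3.475 / 0.03432 = 101.26.
So at least 102 stages are needed.

102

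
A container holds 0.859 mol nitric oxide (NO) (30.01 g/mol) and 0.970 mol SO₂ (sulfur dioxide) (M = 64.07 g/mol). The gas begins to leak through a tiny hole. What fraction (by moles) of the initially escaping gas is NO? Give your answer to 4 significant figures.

The effusion rate of species i is ∝ p_i/√M_i ∝ n_i/√M_i.
x_NO(eff) = (n_NO/√M_NO) / (n_NO/√M_NO + n_SO₂/√M_SO₂)
= (0.859/√30.01) / (0.859/√30.01 + 0.970/√64.07) = 0.1568/(0.1568 + 0.1212) = 0.5641.

0.5641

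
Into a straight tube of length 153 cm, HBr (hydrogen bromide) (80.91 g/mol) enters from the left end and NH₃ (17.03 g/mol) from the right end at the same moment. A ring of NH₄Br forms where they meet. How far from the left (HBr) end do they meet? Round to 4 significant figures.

In equal time, each gas travels a distance ∝ its rate ∝ 1/√M, so d_HBr/d_NH₃ = √(M_NH₃/M_HBr) = √(17.03/80.91) = 0.4588.
With d_HBr + d_NH₃ = 153 cm, d_NH₃ = 153/(1 + 0.4588) = 104.9 cm.
d_HBr = 153 − 104.9 = 48.12 cm.

48.12 cm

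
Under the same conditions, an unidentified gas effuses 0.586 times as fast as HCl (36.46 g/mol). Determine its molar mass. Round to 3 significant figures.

Using Graham's law: rate_X/rate_HCl = √(M_HCl/M_X).
0.586 = √(36.46/M_X)
M_X = 36.46 / 0.586² = 36.46 / 0.3434 = 106 g/mol

106 g/mol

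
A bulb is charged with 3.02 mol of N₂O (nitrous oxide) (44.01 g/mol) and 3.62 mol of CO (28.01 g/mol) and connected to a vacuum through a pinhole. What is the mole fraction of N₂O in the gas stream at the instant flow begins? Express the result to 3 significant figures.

The effusion rate of species i is ∝ p_i/√M_i ∝ n_i/√M_i.
So x_N₂O in the escaping gas = (n_N₂O/√M_N₂O) / Σ(n_i/√M_i)
= (3.02/√44.01) / (3.02/√44.01 + 3.62/√28.01) = 0.4552/(0.4552 + 0.6840) = 0.400.

0.400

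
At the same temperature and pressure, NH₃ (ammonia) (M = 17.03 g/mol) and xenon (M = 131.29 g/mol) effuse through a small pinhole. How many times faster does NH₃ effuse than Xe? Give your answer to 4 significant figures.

By Graham's law, rate_NH₃/rate_Xe = √(M_Xe/M_NH₃) = √(131.29/17.03) = √7.709 = 2.777.

2.777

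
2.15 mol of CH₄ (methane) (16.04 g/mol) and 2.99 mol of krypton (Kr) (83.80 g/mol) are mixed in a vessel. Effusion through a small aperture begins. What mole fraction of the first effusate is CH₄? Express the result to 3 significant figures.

The effusion rate of species i is ∝ p_i/√M_i ∝ n_i/√M_i.
So x_CH₄ in the escaping gas = (n_CH₄/√M_CH₄) / Σ(n_i/√M_i)
= (2.15/√16.04) / (2.15/√16.04 + 2.99/√83.80) = 0.5368/(0.5368 + 0.3266) = 0.622.

0.622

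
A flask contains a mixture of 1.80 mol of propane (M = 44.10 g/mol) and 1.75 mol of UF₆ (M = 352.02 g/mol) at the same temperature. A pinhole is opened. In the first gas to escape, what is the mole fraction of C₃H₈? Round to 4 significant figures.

Effusion rate of each component ∝ n_i/√M_i (partial pressure × 1/√M).
So x_C₃H₈ in the escaping gas = (n_C₃H₈/√M_C₃H₈) / Σ(n_i/√M_i)
= (1.80/√44.10) / (1.80/√44.10 + 1.75/√352.02) = 0.2711/(0.2711 + 0.09327) = 0.7440.

0.7440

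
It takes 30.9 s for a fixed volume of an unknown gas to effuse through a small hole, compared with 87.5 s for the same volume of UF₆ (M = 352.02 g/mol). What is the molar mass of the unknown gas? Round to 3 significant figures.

Since effusion rate ∝ 1/√M, t_X/t_UF₆ = √(M_X/M_UF₆).
30.9/87.5 = 0.3531 = √(M_X/352.02)
M_X = 352.02 × 0.3531² = 352.02 × 0.1247 = 43.9 g/mol

43.9 g/mol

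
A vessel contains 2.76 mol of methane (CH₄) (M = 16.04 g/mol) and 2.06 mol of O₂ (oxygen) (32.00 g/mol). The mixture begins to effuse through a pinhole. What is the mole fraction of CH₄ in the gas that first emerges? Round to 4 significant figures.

The effusion rate of species i is ∝ p_i/√M_i ∝ n_i/√M_i.
Mole fraction of CH₄ in the effusate = (n_CH₄/√M_CH₄) / (n_CH₄/√M_CH₄ + n_O₂/√M_O₂)
= (2.76/√16.04) / (2.76/√16.04 + 2.06/√32.00) = 0.6891/(0.6891 + 0.3642) = 0.6543.

0.6543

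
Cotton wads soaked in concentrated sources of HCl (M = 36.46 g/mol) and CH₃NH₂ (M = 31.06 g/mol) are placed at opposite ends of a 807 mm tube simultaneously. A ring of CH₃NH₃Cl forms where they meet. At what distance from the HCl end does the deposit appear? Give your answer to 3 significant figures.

387 mm

In equal time, each gas travels a distance ∝ its rate ∝ 1/√M, so d_HCl/d_CH₃NH₂ = √(M_CH₃NH₂/M_HCl) = √(31.06/36.46) = 0.9230.
With d_HCl + d_CH₃NH₂ = 807 mm, d_CH₃NH₂ = 807/(1 + 0.9230) = 419.7 mm.
d_HCl = 807 − 419.7 = 387 mm.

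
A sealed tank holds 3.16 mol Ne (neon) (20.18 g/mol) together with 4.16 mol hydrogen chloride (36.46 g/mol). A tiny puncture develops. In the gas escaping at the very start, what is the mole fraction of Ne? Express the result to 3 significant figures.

Rate_i ∝ x_i/√M_i (Graham's law weighted by mole fraction), so the effusate composition follows n_i/√M_i.
x_Ne(eff) = (n_Ne/√M_Ne) / (n_Ne/√M_Ne + n_HCl/√M_HCl)
= (3.16/√20.18) / (3.16/√20.18 + 4.16/√36.46) = 0.7034/(0.7034 + 0.6889) = 0.505.

0.505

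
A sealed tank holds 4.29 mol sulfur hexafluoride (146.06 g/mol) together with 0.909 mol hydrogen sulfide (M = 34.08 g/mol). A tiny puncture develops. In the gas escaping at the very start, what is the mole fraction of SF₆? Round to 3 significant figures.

0.695

Rate_i ∝ x_i/√M_i (Graham's law weighted by mole fraction), so the effusate composition follows n_i/√M_i.
Mole fraction of SF₆ in the effusate = (n_SF₆/√M_SF₆) / (n_SF₆/√M_SF₆ + n_H₂S/√M_H₂S)
= (4.29/√146.06) / (4.29/√146.06 + 0.909/√34.08) = 0.3550/(0.3550 + 0.1557) = 0.695.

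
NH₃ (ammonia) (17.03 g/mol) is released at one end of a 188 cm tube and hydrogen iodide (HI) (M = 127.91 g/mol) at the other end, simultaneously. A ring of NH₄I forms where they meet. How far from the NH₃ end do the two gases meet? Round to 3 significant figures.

138 cm

Graham's law gives d_NH₃/d_HI = rate_NH₃/rate_HI = √(M_HI/M_NH₃) = √(127.91/17.03) = 2.741.
With d_NH₃ + d_HI = 188 cm, d_HI = 188/(1 + 2.741) = 50.26 cm.
d_NH₃ = 188 − 50.26 = 138 cm.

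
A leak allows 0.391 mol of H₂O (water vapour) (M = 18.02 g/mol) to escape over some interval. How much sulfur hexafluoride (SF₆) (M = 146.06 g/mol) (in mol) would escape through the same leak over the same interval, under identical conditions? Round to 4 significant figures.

Since effusion rate ∝ 1/√M, rate_SF₆/rate_H₂O = √(M_H₂O/M_SF₆) = √(18.02/146.06) = √0.1234 = 0.3512.
So the amount for SF₆ is 0.391 × 0.3512 = 0.1373 mol.

0.1373 mol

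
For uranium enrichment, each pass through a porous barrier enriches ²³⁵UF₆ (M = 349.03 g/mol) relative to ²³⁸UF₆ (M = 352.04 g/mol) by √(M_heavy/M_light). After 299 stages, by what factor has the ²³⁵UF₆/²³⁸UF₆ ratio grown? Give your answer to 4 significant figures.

3.610

The single-stage factor is √(M_heavy/M_light), so 299 stages give [√(352.04/349.03)]^299 = (352.04/349.03)^(299/2).
= 1.00862^(299/2) = 3.610.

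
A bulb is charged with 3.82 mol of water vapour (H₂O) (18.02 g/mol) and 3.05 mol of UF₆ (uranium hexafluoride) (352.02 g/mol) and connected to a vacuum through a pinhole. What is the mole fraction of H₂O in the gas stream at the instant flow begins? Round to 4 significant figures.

Each component's effusion rate ∝ (its partial pressure)·(1/√M) ∝ n_i/√M_i.
x_H₂O(eff) = (n_H₂O/√M_H₂O) / (n_H₂O/√M_H₂O + n_UF₆/√M_UF₆)
= (3.82/√18.02) / (3.82/√18.02 + 3.05/√352.02) = 0.8999/(0.8999 + 0.1626) = 0.8470.

0.8470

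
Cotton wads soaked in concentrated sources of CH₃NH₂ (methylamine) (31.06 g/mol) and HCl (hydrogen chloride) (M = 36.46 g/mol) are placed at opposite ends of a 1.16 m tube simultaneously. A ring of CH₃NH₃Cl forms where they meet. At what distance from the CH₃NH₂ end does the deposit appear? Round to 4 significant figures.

0.6032 m

In equal time, each gas travels a distance ∝ its rate ∝ 1/√M, so d_CH₃NH₂/d_HCl = √(M_HCl/M_CH₃NH₂) = √(36.46/31.06) = 1.083.
With d_CH₃NH₂ + d_HCl = 1.16 m, d_HCl = 1.16/(1 + 1.083) = 0.5568 m.
d_CH₃NH₂ = 1.16 − 0.5568 = 0.6032 m.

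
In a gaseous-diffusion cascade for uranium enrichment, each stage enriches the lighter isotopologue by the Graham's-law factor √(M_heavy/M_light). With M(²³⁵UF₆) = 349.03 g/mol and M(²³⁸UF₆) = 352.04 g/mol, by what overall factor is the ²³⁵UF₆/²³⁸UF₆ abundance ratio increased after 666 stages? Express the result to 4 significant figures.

After 666 stages the ratio has grown by (√(352.04/349.03))^666 = (352.04/349.03)^(666/2).
= 1.00862^333 = 17.45.

17.45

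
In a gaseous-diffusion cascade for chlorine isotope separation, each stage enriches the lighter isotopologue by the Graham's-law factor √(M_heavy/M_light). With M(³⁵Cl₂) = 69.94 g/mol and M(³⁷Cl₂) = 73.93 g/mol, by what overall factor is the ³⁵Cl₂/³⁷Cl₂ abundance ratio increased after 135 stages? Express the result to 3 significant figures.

Each stage multiplies the ratio by α = √(73.93/69.94), so after 135 stages the overall factor is α^135 = (73.93/69.94)^(135/2).
= 1.05705^(135/2) = 42.3.

42.3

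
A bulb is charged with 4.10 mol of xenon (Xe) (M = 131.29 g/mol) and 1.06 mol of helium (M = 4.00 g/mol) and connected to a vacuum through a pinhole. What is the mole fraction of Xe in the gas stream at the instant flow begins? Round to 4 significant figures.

0.4030

Rate_i ∝ x_i/√M_i (Graham's law weighted by mole fraction), so the effusate composition follows n_i/√M_i.
x_Xe(eff) = (n_Xe/√M_Xe) / (n_Xe/√M_Xe + n_He/√M_He)
= (4.10/√131.29) / (4.10/√131.29 + 1.06/√4.00) = 0.3578/(0.3578 + 0.5300) = 0.4030.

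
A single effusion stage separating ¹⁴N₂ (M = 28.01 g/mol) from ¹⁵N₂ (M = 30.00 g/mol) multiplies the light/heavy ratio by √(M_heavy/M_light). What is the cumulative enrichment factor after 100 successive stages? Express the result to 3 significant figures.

After 100 stages the ratio has grown by (√(30.00/28.01))^100 = (30.00/28.01)^(100/2).
= 1.07105^50 = 30.9.

30.9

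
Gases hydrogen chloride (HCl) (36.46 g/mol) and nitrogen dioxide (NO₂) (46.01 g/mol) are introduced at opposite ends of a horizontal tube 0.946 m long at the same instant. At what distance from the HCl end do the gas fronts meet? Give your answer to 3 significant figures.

In equal time, each gas travels a distance ∝ its rate ∝ 1/√M, so d_HCl/d_NO₂ = √(M_NO₂/M_HCl) = √(46.01/36.46) = 1.123.
With d_HCl + d_NO₂ = 0.946 m, d_NO₂ = 0.946/(1 + 1.123) = 0.4455 m.
d_HCl = 0.946 − 0.4455 = 0.500 m.

0.500 m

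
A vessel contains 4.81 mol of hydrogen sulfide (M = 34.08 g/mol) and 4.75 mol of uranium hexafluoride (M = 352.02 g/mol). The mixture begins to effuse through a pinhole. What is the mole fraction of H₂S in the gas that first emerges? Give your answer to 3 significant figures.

Effusion rate of each component ∝ n_i/√M_i (partial pressure × 1/√M).
So x_H₂S in the escaping gas = (n_H₂S/√M_H₂S) / Σ(n_i/√M_i)
= (4.81/√34.08) / (4.81/√34.08 + 4.75/√352.02) = 0.8239/(0.8239 + 0.2532) = 0.765.

0.765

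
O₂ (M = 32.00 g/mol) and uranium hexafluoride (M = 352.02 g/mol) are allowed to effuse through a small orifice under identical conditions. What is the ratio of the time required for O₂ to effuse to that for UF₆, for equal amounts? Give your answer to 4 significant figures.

Graham's law gives t_O₂/t_UF₆ = √(M_O₂/M_UF₆) = √(32.00/352.02) = √0.09090 = 0.3015.

0.3015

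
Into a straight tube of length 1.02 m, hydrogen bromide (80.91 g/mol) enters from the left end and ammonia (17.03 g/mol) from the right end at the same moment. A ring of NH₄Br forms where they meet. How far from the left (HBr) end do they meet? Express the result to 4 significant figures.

0.3208 m

Graham's law gives d_HBr/d_NH₃ = rate_HBr/rate_NH₃ = √(M_NH₃/M_HBr) = √(17.03/80.91) = 0.4588.
With d_HBr + d_NH₃ = 1.02 m, d_NH₃ = 1.02/(1 + 0.4588) = 0.6992 m.
d_HBr = 1.02 − 0.6992 = 0.3208 m.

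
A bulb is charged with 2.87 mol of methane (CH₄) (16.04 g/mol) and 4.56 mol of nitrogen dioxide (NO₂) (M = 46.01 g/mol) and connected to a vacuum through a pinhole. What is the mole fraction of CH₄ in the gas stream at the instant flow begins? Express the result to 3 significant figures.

Effusion rate of each component ∝ n_i/√M_i (partial pressure × 1/√M).
Mole fraction of CH₄ in the effusate = (n_CH₄/√M_CH₄) / (n_CH₄/√M_CH₄ + n_NO₂/√M_NO₂)
= (2.87/√16.04) / (2.87/√16.04 + 4.56/√46.01) = 0.7166/(0.7166 + 0.6723) = 0.516.

0.516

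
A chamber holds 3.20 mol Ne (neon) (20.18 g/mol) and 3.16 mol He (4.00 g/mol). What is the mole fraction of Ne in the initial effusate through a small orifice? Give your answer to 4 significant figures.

0.3107

Rate_i ∝ x_i/√M_i (Graham's law weighted by mole fraction), so the effusate composition follows n_i/√M_i.
So x_Ne in the escaping gas = (n_Ne/√M_Ne) / Σ(n_i/√M_i)
= (3.20/√20.18) / (3.20/√20.18 + 3.16/√4.00) = 0.7123/(0.7123 + 1.580) = 0.3107.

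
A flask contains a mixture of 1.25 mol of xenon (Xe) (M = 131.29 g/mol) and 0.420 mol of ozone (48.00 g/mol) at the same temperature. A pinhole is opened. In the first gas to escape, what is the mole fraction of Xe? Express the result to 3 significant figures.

0.643

Rate_i ∝ x_i/√M_i (Graham's law weighted by mole fraction), so the effusate composition follows n_i/√M_i.
x_Xe(eff) = (n_Xe/√M_Xe) / (n_Xe/√M_Xe + n_O₃/√M_O₃)
= (1.25/√131.29) / (1.25/√131.29 + 0.420/√48.00) = 0.1091/(0.1091 + 0.06062) = 0.643.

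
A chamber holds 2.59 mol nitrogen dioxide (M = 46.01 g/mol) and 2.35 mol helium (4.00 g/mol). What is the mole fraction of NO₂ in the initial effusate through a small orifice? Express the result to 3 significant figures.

The effusion rate of species i is ∝ p_i/√M_i ∝ n_i/√M_i.
So x_NO₂ in the escaping gas = (n_NO₂/√M_NO₂) / Σ(n_i/√M_i)
= (2.59/√46.01) / (2.59/√46.01 + 2.35/√4.00) = 0.3818/(0.3818 + 1.175) = 0.245.

0.245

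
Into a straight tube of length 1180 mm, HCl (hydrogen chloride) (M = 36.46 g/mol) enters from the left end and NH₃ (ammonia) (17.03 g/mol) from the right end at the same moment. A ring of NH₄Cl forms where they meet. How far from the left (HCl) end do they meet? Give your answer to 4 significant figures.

479.1 mm

Distances travelled in equal time are proportional to diffusion rates, so d_HCl/d_NH₃ = √(M_NH₃/M_HCl) = √(17.03/36.46) = 0.6834.
With d_HCl + d_NH₃ = 1180 mm, d_NH₃ = 1180/(1 + 0.6834) = 700.9 mm.
d_HCl = 1180 − 700.9 = 479.1 mm.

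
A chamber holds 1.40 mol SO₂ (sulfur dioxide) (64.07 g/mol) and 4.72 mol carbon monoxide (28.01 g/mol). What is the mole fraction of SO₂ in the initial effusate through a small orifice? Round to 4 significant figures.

0.1640

Rate_i ∝ x_i/√M_i (Graham's law weighted by mole fraction), so the effusate composition follows n_i/√M_i.
So x_SO₂ in the escaping gas = (n_SO₂/√M_SO₂) / Σ(n_i/√M_i)
= (1.40/√64.07) / (1.40/√64.07 + 4.72/√28.01) = 0.1749/(0.1749 + 0.8918) = 0.1640.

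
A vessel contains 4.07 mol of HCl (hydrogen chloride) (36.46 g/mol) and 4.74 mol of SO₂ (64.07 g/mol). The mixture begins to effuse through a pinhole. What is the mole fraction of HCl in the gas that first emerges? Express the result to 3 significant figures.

0.532

The effusion rate of species i is ∝ p_i/√M_i ∝ n_i/√M_i.
Mole fraction of HCl in the effusate = (n_HCl/√M_HCl) / (n_HCl/√M_HCl + n_SO₂/√M_SO₂)
= (4.07/√36.46) / (4.07/√36.46 + 4.74/√64.07) = 0.6740/(0.6740 + 0.5922) = 0.532.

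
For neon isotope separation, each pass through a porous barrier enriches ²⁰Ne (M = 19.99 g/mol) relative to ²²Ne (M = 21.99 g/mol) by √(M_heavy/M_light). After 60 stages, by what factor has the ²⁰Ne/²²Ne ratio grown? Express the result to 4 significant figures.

17.47

Overall factor = α^60 with α = √(21.99/19.99), i.e. (21.99/19.99)^(60/2).
= 1.10005^30 = 17.47.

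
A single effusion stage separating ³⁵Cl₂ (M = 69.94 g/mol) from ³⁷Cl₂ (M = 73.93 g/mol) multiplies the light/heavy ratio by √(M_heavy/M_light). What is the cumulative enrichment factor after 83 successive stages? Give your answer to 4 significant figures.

After 83 stages the ratio has grown by (√(73.93/69.94))^83 = (73.93/69.94)^(83/2).
= 1.05705^(83/2) = 9.999.

9.999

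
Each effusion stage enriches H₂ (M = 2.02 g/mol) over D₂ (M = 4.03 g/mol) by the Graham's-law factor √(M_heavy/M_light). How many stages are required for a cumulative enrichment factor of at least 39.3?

Single-stage factor α = √(4.03/2.02), so ln α = ½ ln(1.99505) = 0.3453.
Need α^N ≥ 39.3 ⇒ N ≥ ln(39.3) / ln α = 3.671 / 0.3453 = 10.63.
Minimum whole number of stages: N = 11.

11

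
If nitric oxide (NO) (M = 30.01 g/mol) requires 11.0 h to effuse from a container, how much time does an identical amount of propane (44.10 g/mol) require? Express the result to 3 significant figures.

13.3 h

Graham's law gives t_C₃H₈/t_NO = √(M_C₃H₈/M_NO) = √(44.10/30.01) = √1.470 = 1.212.
So the time for C₃H₈ is 11.0 × 1.212 = 13.3 h.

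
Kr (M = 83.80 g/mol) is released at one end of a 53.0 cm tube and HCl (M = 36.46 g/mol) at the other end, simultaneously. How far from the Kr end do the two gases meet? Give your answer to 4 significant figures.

Distances travelled in equal time are proportional to diffusion rates, so d_Kr/d_HCl = √(M_HCl/M_Kr) = √(36.46/83.80) = 0.6596.
With d_Kr + d_HCl = 53.0 cm, d_HCl = 53.0/(1 + 0.6596) = 31.94 cm.
d_Kr = 53.0 − 31.94 = 21.06 cm.

21.06 cm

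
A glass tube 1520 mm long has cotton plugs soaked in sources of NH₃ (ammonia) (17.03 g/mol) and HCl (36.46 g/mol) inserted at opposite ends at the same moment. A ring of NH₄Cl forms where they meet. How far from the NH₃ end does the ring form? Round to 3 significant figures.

903 mm

The fronts meet when d_NH₃ + d_HCl = L with d_NH₃/d_HCl = √(M_HCl/M_NH₃) (Graham's law). Here √(M_HCl/M_NH₃) = √(36.46/17.03) = 1.463.
With d_NH₃ + d_HCl = 1520 mm, d_HCl = 1520/(1 + 1.463) = 617.1 mm.
d_NH₃ = 1520 − 617.1 = 903 mm.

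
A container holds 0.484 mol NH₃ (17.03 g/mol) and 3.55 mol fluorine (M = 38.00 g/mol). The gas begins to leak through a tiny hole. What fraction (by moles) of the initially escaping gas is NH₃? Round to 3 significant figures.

Each component's effusion rate ∝ (its partial pressure)·(1/√M) ∝ n_i/√M_i.
So x_NH₃ in the escaping gas = (n_NH₃/√M_NH₃) / Σ(n_i/√M_i)
= (0.484/√17.03) / (0.484/√17.03 + 3.55/√38.00) = 0.1173/(0.1173 + 0.5759) = 0.169.

0.169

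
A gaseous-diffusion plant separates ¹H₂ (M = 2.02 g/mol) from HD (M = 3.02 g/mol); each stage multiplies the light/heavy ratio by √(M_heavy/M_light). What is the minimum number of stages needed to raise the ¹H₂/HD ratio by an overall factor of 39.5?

19

Single-stage factor α = √(3.02/2.02), so ln α = ½ ln(1.49505) = 0.2011.
Need α^N ≥ 39.5 ⇒ N ≥ ln(39.5) / ln α = 3.676 / 0.2011 = 18.28.
Minimum whole number of stages: N = 19.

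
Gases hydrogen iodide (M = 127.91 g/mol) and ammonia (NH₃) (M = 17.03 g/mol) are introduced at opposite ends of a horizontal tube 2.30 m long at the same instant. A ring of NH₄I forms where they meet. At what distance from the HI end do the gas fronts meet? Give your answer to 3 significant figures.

0.615 m

In equal time, each gas travels a distance ∝ its rate ∝ 1/√M, so d_HI/d_NH₃ = √(M_NH₃/M_HI) = √(17.03/127.91) = 0.3649.
With d_HI + d_NH₃ = 2.30 m, d_NH₃ = 2.30/(1 + 0.3649) = 1.685 m.
d_HI = 2.30 − 1.685 = 0.615 m.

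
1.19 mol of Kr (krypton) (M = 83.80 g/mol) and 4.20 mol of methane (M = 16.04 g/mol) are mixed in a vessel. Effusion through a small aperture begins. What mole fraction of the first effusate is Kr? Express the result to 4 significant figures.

Rate_i ∝ x_i/√M_i (Graham's law weighted by mole fraction), so the effusate composition follows n_i/√M_i.
So x_Kr in the escaping gas = (n_Kr/√M_Kr) / Σ(n_i/√M_i)
= (1.19/√83.80) / (1.19/√83.80 + 4.20/√16.04) = 0.1300/(0.1300 + 1.049) = 0.1103.

0.1103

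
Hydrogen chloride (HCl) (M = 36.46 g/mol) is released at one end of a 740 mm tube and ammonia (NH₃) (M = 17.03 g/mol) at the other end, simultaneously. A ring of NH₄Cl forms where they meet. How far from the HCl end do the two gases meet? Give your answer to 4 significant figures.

In equal time, each gas travels a distance ∝ its rate ∝ 1/√M, so d_HCl/d_NH₃ = √(M_NH₃/M_HCl) = √(17.03/36.46) = 0.6834.
With d_HCl + d_NH₃ = 740 mm, d_NH₃ = 740/(1 + 0.6834) = 439.6 mm.
d_HCl = 740 − 439.6 = 300.4 mm.

300.4 mm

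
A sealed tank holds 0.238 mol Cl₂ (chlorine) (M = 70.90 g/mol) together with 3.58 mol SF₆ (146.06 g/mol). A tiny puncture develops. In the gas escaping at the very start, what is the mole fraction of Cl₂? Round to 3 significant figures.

The effusion rate of species i is ∝ p_i/√M_i ∝ n_i/√M_i.
x_Cl₂(eff) = (n_Cl₂/√M_Cl₂) / (n_Cl₂/√M_Cl₂ + n_SF₆/√M_SF₆)
= (0.238/√70.90) / (0.238/√70.90 + 3.58/√146.06) = 0.02827/(0.02827 + 0.2962) = 0.0871.

0.0871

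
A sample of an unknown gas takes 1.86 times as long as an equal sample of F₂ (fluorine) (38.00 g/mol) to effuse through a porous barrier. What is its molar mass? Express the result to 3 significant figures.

Since effusion rate ∝ 1/√M, t_X/t_F₂ = √(M_X/M_F₂).
1.86 = √(M_X/38.00)
M_X = 38.00 × 1.86² = 38.00 × 3.460 = 131 g/mol

131 g/mol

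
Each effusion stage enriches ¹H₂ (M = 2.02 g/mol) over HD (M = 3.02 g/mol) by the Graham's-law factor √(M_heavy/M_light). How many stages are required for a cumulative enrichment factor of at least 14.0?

14

With α = √(3.02/2.02) per stage, ln α = ½ ln(1.49505) = 0.2011.
Need α^N ≥ 14.0 ⇒ N ≥ ln(14.0) / ln α = 2.639 / 0.2011 = 13.12.
So at least 14 stages are needed.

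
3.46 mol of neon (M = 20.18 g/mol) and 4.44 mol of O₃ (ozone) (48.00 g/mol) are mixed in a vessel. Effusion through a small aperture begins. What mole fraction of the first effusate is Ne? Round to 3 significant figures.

Rate_i ∝ x_i/√M_i (Graham's law weighted by mole fraction), so the effusate composition follows n_i/√M_i.
So x_Ne in the escaping gas = (n_Ne/√M_Ne) / Σ(n_i/√M_i)
= (3.46/√20.18) / (3.46/√20.18 + 4.44/√48.00) = 0.7702/(0.7702 + 0.6409) = 0.546.

0.546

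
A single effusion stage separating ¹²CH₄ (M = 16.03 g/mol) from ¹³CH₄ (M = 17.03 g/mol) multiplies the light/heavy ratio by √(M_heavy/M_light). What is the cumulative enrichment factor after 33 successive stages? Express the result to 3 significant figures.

2.71

After 33 stages the ratio has grown by (√(17.03/16.03))^33 = (17.03/16.03)^(33/2).
= 1.06238^(33/2) = 2.71.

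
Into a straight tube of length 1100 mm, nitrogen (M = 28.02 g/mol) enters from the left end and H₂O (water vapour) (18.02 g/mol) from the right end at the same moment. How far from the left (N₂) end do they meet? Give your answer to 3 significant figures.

490 mm

Distances travelled in equal time are proportional to diffusion rates, so d_N₂/d_H₂O = √(M_H₂O/M_N₂) = √(18.02/28.02) = 0.8019.
With d_N₂ + d_H₂O = 1100 mm, d_H₂O = 1100/(1 + 0.8019) = 610.5 mm.
d_N₂ = 1100 − 610.5 = 490 mm.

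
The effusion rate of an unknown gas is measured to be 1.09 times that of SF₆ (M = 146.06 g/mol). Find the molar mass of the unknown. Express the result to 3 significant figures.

123 g/mol

Using Graham's law: rate_X/rate_SF₆ = √(M_SF₆/M_X).
1.09 = √(146.06/M_X)
M_X = 146.06 / 1.09² = 146.06 / 1.188 = 123 g/mol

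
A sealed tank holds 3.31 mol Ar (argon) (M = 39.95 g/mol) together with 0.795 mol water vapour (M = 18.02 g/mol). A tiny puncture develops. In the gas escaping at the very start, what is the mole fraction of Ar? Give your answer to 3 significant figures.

Effusion rate of each component ∝ n_i/√M_i (partial pressure × 1/√M).
x_Ar(eff) = (n_Ar/√M_Ar) / (n_Ar/√M_Ar + n_H₂O/√M_H₂O)
= (3.31/√39.95) / (3.31/√39.95 + 0.795/√18.02) = 0.5237/(0.5237 + 0.1873) = 0.737.

0.737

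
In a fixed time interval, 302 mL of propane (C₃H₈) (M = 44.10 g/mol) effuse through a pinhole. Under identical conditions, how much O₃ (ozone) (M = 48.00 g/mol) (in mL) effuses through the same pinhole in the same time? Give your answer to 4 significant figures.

289.5 mL

Since effusion rate ∝ 1/√M, rate_O₃/rate_C₃H₈ = √(M_C₃H₈/M_O₃) = √(44.10/48.00) = √0.9188 = 0.9585.
So the volume for O₃ is 302 × 0.9585 = 289.5 mL.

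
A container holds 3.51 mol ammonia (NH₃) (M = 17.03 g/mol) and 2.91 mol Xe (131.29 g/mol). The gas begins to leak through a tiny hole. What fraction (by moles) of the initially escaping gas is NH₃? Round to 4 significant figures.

Effusion rate of each component ∝ n_i/√M_i (partial pressure × 1/√M).
Mole fraction of NH₃ in the effusate = (n_NH₃/√M_NH₃) / (n_NH₃/√M_NH₃ + n_Xe/√M_Xe)
= (3.51/√17.03) / (3.51/√17.03 + 2.91/√131.29) = 0.8505/(0.8505 + 0.2540) = 0.7701.

0.7701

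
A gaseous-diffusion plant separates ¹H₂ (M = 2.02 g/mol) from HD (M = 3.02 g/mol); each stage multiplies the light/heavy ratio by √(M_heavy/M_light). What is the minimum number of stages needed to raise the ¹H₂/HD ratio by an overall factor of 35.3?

18

With α = √(3.02/2.02) per stage, ln α = ½ ln(1.49505) = 0.2011.
Need α^N ≥ 35.3 ⇒ N ≥ ln(35.3) / ln α = 3.564 / 0.2011 = 17.72.
So at least 18 stages are needed.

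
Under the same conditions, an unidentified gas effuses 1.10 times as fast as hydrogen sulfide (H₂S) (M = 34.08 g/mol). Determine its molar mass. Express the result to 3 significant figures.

28.2 g/mol

Since effusion rate ∝ 1/√M, rate_X/rate_H₂S = √(M_H₂S/M_X).
1.10 = √(34.08/M_X)
M_X = 34.08 / 1.10² = 34.08 / 1.210 = 28.2 g/mol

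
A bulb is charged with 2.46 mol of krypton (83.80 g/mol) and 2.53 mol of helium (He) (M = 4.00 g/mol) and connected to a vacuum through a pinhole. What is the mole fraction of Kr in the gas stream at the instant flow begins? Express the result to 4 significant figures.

The effusion rate of species i is ∝ p_i/√M_i ∝ n_i/√M_i.
Mole fraction of Kr in the effusate = (n_Kr/√M_Kr) / (n_Kr/√M_Kr + n_He/√M_He)
= (2.46/√83.80) / (2.46/√83.80 + 2.53/√4.00) = 0.2687/(0.2687 + 1.265) = 0.1752.

0.1752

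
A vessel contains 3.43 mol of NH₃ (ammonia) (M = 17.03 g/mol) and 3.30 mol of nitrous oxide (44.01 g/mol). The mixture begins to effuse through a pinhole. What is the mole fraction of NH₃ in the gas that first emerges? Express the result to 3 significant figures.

Rate_i ∝ x_i/√M_i (Graham's law weighted by mole fraction), so the effusate composition follows n_i/√M_i.
Mole fraction of NH₃ in the effusate = (n_NH₃/√M_NH₃) / (n_NH₃/√M_NH₃ + n_N₂O/√M_N₂O)
= (3.43/√17.03) / (3.43/√17.03 + 3.30/√44.01) = 0.8312/(0.8312 + 0.4974) = 0.626.

0.626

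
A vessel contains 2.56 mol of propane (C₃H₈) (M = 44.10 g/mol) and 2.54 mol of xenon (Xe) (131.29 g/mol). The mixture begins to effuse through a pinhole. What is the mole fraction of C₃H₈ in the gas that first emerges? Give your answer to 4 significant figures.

0.6349

The effusion rate of species i is ∝ p_i/√M_i ∝ n_i/√M_i.
So x_C₃H₈ in the escaping gas = (n_C₃H₈/√M_C₃H₈) / Σ(n_i/√M_i)
= (2.56/√44.10) / (2.56/√44.10 + 2.54/√131.29) = 0.3855/(0.3855 + 0.2217) = 0.6349.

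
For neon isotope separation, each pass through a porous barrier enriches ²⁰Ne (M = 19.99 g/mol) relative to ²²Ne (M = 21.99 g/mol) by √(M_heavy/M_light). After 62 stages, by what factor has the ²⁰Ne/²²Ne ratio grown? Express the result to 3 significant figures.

19.2

Overall factor = α^62 with α = √(21.99/19.99), i.e. (21.99/19.99)^(62/2).
= 1.10005^31 = 19.2.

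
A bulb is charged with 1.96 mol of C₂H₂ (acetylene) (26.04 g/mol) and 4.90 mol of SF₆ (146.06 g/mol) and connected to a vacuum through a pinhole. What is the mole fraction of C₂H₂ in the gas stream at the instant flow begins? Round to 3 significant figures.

0.486

Effusion rate of each component ∝ n_i/√M_i (partial pressure × 1/√M).
x_C₂H₂(eff) = (n_C₂H₂/√M_C₂H₂) / (n_C₂H₂/√M_C₂H₂ + n_SF₆/√M_SF₆)
= (1.96/√26.04) / (1.96/√26.04 + 4.90/√146.06) = 0.3841/(0.3841 + 0.4054) = 0.486.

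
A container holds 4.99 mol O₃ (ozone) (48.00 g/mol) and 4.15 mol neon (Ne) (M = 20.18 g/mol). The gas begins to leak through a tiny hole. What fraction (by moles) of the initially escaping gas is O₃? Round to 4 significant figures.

0.4381

Rate_i ∝ x_i/√M_i (Graham's law weighted by mole fraction), so the effusate composition follows n_i/√M_i.
x_O₃(eff) = (n_O₃/√M_O₃) / (n_O₃/√M_O₃ + n_Ne/√M_Ne)
= (4.99/√48.00) / (4.99/√48.00 + 4.15/√20.18) = 0.7202/(0.7202 + 0.9238) = 0.4381.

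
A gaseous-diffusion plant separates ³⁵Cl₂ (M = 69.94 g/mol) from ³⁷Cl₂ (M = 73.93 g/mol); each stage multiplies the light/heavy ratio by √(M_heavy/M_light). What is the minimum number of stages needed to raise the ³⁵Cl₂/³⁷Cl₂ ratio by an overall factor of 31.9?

125

Per stage α = (73.93/69.94)^(1/2) = 1.05705^0.5, giving ln α = 0.02774.
Need α^N ≥ 31.9 ⇒ N ≥ ln(31.9) / ln α = 3.463 / 0.02774 = 124.82.
So at least 125 stages are needed.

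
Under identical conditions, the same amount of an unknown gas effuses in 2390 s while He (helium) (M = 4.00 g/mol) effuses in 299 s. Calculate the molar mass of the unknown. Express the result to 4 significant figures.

Using Graham's law: t_X/t_He = √(M_X/M_He).
2390/299 = 7.993 = √(M_X/4.00)
M_X = 4.00 × 7.993² = 4.00 × 63.89 = 255.6 g/mol

255.6 g/mol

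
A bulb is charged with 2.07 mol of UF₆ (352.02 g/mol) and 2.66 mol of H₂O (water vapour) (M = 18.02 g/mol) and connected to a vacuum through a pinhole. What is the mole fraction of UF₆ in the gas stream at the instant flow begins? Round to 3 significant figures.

Each component's effusion rate ∝ (its partial pressure)·(1/√M) ∝ n_i/√M_i.
x_UF₆(eff) = (n_UF₆/√M_UF₆) / (n_UF₆/√M_UF₆ + n_H₂O/√M_H₂O)
= (2.07/√352.02) / (2.07/√352.02 + 2.66/√18.02) = 0.1103/(0.1103 + 0.6266) = 0.150.

0.150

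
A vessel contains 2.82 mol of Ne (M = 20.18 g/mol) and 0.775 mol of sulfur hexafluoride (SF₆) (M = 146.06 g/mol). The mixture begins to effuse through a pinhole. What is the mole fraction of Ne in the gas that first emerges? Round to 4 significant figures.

0.9073

Rate_i ∝ x_i/√M_i (Graham's law weighted by mole fraction), so the effusate composition follows n_i/√M_i.
So x_Ne in the escaping gas = (n_Ne/√M_Ne) / Σ(n_i/√M_i)
= (2.82/√20.18) / (2.82/√20.18 + 0.775/√146.06) = 0.6278/(0.6278 + 0.06413) = 0.9073.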